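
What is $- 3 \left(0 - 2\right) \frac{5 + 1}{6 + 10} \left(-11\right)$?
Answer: $- \frac{99}{4} \approx -24.75$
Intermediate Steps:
$- 3 \left(0 - 2\right) \frac{5 + 1}{6 + 10} \left(-11\right) = \left(-3\right) \left(-2\right) \frac{6}{16} \left(-11\right) = 6 \cdot 6 \cdot \frac{1}{16} \left(-11\right) = 6 \cdot \frac{3}{8} \left(-11\right) = \frac{9}{4} \left(-11\right) = - \frac{99}{4}$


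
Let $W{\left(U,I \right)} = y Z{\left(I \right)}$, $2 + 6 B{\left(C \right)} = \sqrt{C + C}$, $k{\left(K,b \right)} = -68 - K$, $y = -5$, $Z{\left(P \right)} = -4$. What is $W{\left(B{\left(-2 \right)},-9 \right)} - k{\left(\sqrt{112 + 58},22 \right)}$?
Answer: $88 + \sqrt{170} \approx 101.04$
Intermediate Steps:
$B{\left(C \right)} = - \frac{1}{3} + \frac{\sqrt{2} \sqrt{C}}{6}$ ($B{\left(C \right)} = - \frac{1}{3} + \frac{\sqrt{C + C}}{6} = - \frac{1}{3} + \frac{\sqrt{2 C}}{6} = - \frac{1}{3} + \frac{\sqrt{2} \sqrt{C}}{6}$)
$W{\left(U,I \right)} = 20$ ($W{\left(U,I \right)} = \left(-5\right) \left(-4\right) = 20$)
$W{\left(B{\left(-2 \right)},-9 \right)} - k{\left(\sqrt{112 + 58},22 \right)} = 20 - \left(-68 - \sqrt{112 + 58}\right) = 20 - \left(-68 - \sqrt{170}\right) = 20 + \left(68 + \sqrt{170}\right) = 88 + \sqrt{170}$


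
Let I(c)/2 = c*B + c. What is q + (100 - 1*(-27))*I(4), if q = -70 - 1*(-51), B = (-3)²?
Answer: 10141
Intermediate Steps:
B = 9
I(c) = 20*c (I(c) = 2*(c*9 + c) = 2*(9*c + c) = 2*(10*c) = 20*c)
q = -19 (q = -70 + 51 = -19)
q + (100 - 1*(-27))*I(4) = -19 + (100 - 1*(-27))*(20*4) = -19 + (100 + 27)*80 = -19 + 127*80 = -19 + 10160 = 10141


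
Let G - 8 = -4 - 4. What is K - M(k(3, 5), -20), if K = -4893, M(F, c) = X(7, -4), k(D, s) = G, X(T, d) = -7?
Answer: -4886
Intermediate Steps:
G = 0 (G = 8 + (-4 - 4) = 8 - 8 = 0)
k(D, s) = 0
M(F, c) = -7
K - M(k(3, 5), -20) = -4893 - 1*(-7) = -4893 + 7 = -4886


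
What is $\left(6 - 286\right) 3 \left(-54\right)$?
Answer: $45360$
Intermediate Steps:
$\left(6 - 286\right) 3 \left(-54\right) = \left(-280\right) \left(-162\right) = 45360$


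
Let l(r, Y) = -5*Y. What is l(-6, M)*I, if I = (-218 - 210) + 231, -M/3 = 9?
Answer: -26595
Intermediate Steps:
M = -27 (M = -3*9 = -27)
I = -197 (I = -428 + 231 = -197)
l(-6, M)*I = -5*(-27)*(-197) = 135*(-197) = -26595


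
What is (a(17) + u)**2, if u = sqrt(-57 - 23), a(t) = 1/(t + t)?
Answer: -92479/1156 + 4*I*sqrt(5)/17 ≈ -79.999 + 0.52613*I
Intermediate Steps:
a(t) = 1/(2*t)
u = 4*I*sqrt(5) (u = sqrt(-80) = 4*I*sqrt(5) ≈ 8.9443*I)
(a(17) + u)**2 = ((1/2)/17 + 4*I*sqrt(5))**2 = ((1/2)*(1/17) + 4*I*sqrt(5))**2 = (1/34 + 4*I*sqrt(5))**2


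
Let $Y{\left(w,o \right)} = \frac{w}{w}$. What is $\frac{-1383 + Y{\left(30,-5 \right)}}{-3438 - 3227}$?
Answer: $\frac{1382}{6665} \approx 0.20735$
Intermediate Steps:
$Y{\left(w,o \right)} = 1$
$\frac{-1383 + Y{\left(30,-5 \right)}}{-3438 - 3227} = \frac{-1383 + 1}{-3438 - 3227} = - \frac{1382}{-6665} = \left(-1382\right) \left(- \frac{1}{6665}\right) = \frac{1382}{6665}$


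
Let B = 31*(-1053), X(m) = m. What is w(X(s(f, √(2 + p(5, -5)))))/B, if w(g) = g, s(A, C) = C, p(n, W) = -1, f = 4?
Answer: -1/32643 ≈ -3.0634e-5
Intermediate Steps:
B = -32643
w(X(s(f, √(2 + p(5, -5)))))/B = √(2 - 1)/(-32643) = √1*(-1/32643) = 1*(-1/32643) = -1/32643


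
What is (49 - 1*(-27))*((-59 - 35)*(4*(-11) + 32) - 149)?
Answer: 74404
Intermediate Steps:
(49 - 1*(-27))*((-59 - 35)*(4*(-11) + 32) - 149) = (49 + 27)*(-94*(-44 + 32) - 149) = 76*(-94*(-12) - 149) = 76*(1128 - 149) = 76*979 = 74404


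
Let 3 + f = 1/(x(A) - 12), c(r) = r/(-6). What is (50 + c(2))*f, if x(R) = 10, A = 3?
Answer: -1043/6 ≈ -173.83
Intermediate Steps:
c(r) = -r/6 (c(r) = r*(-1/6) = -r/6)
f = -7/2 (f = -3 + 1/(10 - 12) = -3 + 1/(-2) = -3 - 1/2 = -7/2 ≈ -3.5000)
(50 + c(2))*f = (50 - 1/6*2)*(-7/2) = (50 - 1/3)*(-7/2) = (149/3)*(-7/2) = -1043/6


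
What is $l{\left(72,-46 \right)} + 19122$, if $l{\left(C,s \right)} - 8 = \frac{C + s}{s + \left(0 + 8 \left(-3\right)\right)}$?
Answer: $\frac{669537}{35} \approx 19130.0$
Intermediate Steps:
$l{\left(C,s \right)} = 8 + \frac{C + s}{-24 + s}$ ($l{\left(C,s \right)} = 8 + \frac{C + s}{s + \left(0 + 8 \left(-3\right)\right)} = 8 + \frac{C + s}{s + \left(0 - 24\right)} = 8 + \frac{C + s}{s - 24} = 8 + \frac{C + s}{-24 + s}$)
$l{\left(72,-46 \right)} + 19122 = \frac{-192 + 72 + 9 \left(-46\right)}{-24 - 46} + 19122 = \frac{-192 + 72 - 414}{-70} + 19122 = \left(- \frac{1}{70}\right) \left(-534\right) + 19122 = \frac{267}{35} + 19122 = \frac{669537}{35}$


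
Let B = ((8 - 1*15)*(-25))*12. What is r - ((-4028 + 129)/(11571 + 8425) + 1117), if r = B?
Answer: 19659967/19996 ≈ 983.20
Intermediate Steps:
B = 2100 (B = ((8 - 15)*(-25))*12 = -7*(-25)*12 = 175*12 = 2100)
r = 2100
r - ((-4028 + 129)/(11571 + 8425) + 1117) = 2100 - ((-4028 + 129)/(11571 + 8425) + 1117) = 2100 - (-3899/19996 + 1117) = 2100 - 1*22331633/19996 = 2100 - 22331633/19996 = 19659967/19996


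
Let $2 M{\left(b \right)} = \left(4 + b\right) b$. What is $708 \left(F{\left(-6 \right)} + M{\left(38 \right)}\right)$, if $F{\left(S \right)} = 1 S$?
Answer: $560736$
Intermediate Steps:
$F{\left(S \right)} = S$
$M{\left(b \right)} = \frac{b \left(4 + b\right)}{2}$ ($M{\left(b \right)} = \frac{\left(4 + b\right) b}{2} = \frac{b \left(4 + b\right)}{2}$)
$708 \left(F{\left(-6 \right)} + M{\left(38 \right)}\right) = 708 \left(-6 + \frac{1}{2} \cdot 38 \left(4 + 38\right)\right) = 708 \left(-6 + \frac{1}{2} \cdot 38 \cdot 42\right) = 708 \left(-6 + 798\right) = 708 \cdot 792 = 560736$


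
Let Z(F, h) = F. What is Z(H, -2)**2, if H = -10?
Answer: 100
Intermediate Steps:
Z(H, -2)**2 = (-10)**2 = 100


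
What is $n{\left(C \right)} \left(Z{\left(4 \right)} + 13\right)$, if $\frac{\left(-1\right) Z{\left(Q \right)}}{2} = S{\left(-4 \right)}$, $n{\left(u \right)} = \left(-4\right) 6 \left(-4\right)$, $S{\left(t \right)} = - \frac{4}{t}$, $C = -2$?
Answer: $1056$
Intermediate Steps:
$n{\left(u \right)} = 96$ ($n{\left(u \right)} = \left(-24\right) \left(-4\right) = 96$)
$Z{\left(Q \right)} = -2$ ($Z{\left(Q \right)} = - 2 \left(- \frac{4}{-4}\right) = - 2 \left(\left(-4\right) \left(- \frac{1}{4}\right)\right) = \left(-2\right) 1 = -2$)
$n{\left(C \right)} \left(Z{\left(4 \right)} + 13\right) = 96 \left(-2 + 13\right) = 96 \cdot 11 = 1056$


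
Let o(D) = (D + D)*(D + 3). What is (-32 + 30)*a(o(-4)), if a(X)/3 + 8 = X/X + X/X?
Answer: 36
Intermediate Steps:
o(D) = 2*D*(3 + D) (o(D) = (2*D)*(3 + D) = 2*D*(3 + D))
a(X) = -18 (a(X) = -24 + 3*(X/X + X/X) = -24 + 3*(1 + 1) = -24 + 3*2 = -24 + 6 = -18)
(-32 + 30)*a(o(-4)) = (-32 + 30)*(-18) = -2*(-18) = 36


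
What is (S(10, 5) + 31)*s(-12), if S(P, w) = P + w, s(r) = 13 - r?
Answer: 1150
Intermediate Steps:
(S(10, 5) + 31)*s(-12) = ((10 + 5) + 31)*(13 - 1*(-12)) = (15 + 31)*(13 + 12) = 46*25 = 1150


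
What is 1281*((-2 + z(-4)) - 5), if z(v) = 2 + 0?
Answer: -6405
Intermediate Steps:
z(v) = 2
1281*((-2 + z(-4)) - 5) = 1281*((-2 + 2) - 5) = 1281*(0 - 5) = 1281*(-5) = -6405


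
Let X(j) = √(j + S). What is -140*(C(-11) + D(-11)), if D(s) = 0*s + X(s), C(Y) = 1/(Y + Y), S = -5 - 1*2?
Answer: 70/11 - 420*I*√2 ≈ 6.3636 - 593.97*I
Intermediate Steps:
S = -7 (S = -5 - 2 = -7)
X(j) = √(-7 + j) (X(j) = √(j - 7) = √(-7 + j))
C(Y) = 1/(2*Y)
D(s) = √(-7 + s) (D(s) = 0*s + √(-7 + s) = 0 + √(-7 + s) = √(-7 + s))
-140*(C(-11) + D(-11)) = -140*((½)/(-11) + √(-7 - 11)) = -140*((½)*(-1/11) + √(-18)) = -140*(-1/22 + 3*I*√2) = 70/11 - 420*I*√2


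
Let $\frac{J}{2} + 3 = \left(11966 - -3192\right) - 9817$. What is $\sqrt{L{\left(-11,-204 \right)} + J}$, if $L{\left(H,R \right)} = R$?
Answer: $2 \sqrt{2618} \approx 102.33$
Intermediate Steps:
$J = 10676$ ($J = -6 + 2 \left(\left(11966 - -3192\right) - 9817\right) = -6 + 2 \left(\left(11966 + 3192\right) - 9817\right) = -6 + 2 \left(15158 - 9817\right) = -6 + 2 \cdot 5341 = -6 + 10682 = 10676$)
$\sqrt{L{\left(-11,-204 \right)} + J} = \sqrt{-204 + 10676} = \sqrt{10472} = 2 \sqrt{2618}$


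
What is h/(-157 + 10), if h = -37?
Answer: 37/147 ≈ 0.25170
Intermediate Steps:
h/(-157 + 10) = -37/(-157 + 10) = -37/(-147) = -1/147*(-37) = 37/147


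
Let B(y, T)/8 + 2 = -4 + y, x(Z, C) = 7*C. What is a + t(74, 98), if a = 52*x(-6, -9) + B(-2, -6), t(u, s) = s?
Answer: -3242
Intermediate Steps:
B(y, T) = -48 + 8*y (B(y, T) = -16 + 8*(-4 + y) = -16 + (-32 + 8*y) = -48 + 8*y)
a = -3340 (a = 52*(7*(-9)) + (-48 + 8*(-2)) = 52*(-63) + (-48 - 16) = -3276 - 64 = -3340)
a + t(74, 98) = -3340 + 98 = -3242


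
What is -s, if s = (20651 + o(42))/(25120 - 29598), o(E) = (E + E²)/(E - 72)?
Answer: 51477/11195 ≈ 4.5982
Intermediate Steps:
o(E) = (E + E²)/(-72 + E)
s = -51477/11195 (s = (20651 + 42*(1 + 42)/(-72 + 42))/(25120 - 29598) = (20651 + 42*43/(-30))/(-4478) = (20651 + 42*(-1/30)*43)*(-1/4478) = (20651 - 301/5)*(-1/4478) = (102954/5)*(-1/4478) = -51477/11195 ≈ -4.5982)
-s = -1*(-51477/11195) = 51477/11195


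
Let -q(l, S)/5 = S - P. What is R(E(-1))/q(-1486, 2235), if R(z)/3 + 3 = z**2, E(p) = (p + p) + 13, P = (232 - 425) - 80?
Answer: -59/2090 ≈ -0.028230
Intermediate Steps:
P = -273 (P = -193 - 80 = -273)
q(l, S) = -1365 - 5*S (q(l, S) = -5*(S - 1*(-273)) = -5*(S + 273) = -5*(273 + S) = -1365 - 5*S)
E(p) = 13 + 2*p (E(p) = 2*p + 13 = 13 + 2*p)
R(z) = -9 + 3*z**2
R(E(-1))/q(-1486, 2235) = (-9 + 3*(13 + 2*(-1))**2)/(-1365 - 5*2235) = (-9 + 3*(13 - 2)**2)/(-1365 - 11175) = (-9 + 3*11**2)/(-12540) = (-9 + 3*121)*(-1/12540) = (-9 + 363)*(-1/12540) = 354*(-1/12540) = -59/2090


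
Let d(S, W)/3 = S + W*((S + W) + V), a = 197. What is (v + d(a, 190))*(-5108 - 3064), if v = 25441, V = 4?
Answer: -2034027144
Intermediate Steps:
d(S, W) = 3*S + 3*W*(4 + S + W) (d(S, W) = 3*(S + W*((S + W) + 4)) = 3*(S + W*(4 + S + W)) = 3*S + 3*W*(4 + S + W))
(v + d(a, 190))*(-5108 - 3064) = (25441 + (3*197 + 3*190**2 + 12*190 + 3*197*190))*(-5108 - 3064) = (25441 + (591 + 3*36100 + 2280 + 112290))*(-8172) = (25441 + (591 + 108300 + 2280 + 112290))*(-8172) = (25441 + 223461)*(-8172) = 248902*(-8172) = -2034027144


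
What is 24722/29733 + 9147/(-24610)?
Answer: 336440669/731729130 ≈ 0.45979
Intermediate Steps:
24722/29733 + 9147/(-24610) = 24722*(1/29733) + 9147*(-1/24610) = 24722/29733 - 9147/24610 = 336440669/731729130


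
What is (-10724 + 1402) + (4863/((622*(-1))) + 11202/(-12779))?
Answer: -74165383157/7948538 ≈ -9330.7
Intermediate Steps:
(-10724 + 1402) + (4863/((622*(-1))) + 11202/(-12779)) = -9322 + (4863/(-622) + 11202*(-1/12779)) = -9322 + (4863*(-1/622) - 11202/12779) = -9322 + (-4863/622 - 11202/12779) = -9322 - 69111921/7948538 = -74165383157/7948538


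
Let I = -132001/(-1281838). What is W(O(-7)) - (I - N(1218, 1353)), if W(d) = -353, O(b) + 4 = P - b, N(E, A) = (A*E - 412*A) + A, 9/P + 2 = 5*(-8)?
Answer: 1399149118083/1281838 ≈ 1.0915e+6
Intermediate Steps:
P = -3/14 (P = 9/(-2 + 5*(-8)) = 9/(-2 - 40) = 9/(-42) = 9*(-1/42) = -3/14 ≈ -0.21429)
N(E, A) = -411*A + A*E (N(E, A) = (-412*A + A*E) + A = -411*A + A*E)
O(b) = -59/14 - b (O(b) = -4 + (-3/14 - b) = -59/14 - b)
I = 132001/1281838 (I = -132001*(-1/1281838) = 132001/1281838 ≈ 0.10298)
W(O(-7)) - (I - N(1218, 1353)) = -353 - (132001/1281838 - 1353*(-411 + 1218)) = -353 - (132001/1281838 - 1353*807) = -353 - (132001/1281838 - 1*1091871) = -353 - (132001/1281838 - 1091871) = -353 - 1*(-1399601606897/1281838) = -353 + 1399601606897/1281838 = 1399149118083/1281838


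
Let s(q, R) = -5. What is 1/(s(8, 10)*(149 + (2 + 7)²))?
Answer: -1/1150 ≈ -0.00086956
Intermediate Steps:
1/(s(8, 10)*(149 + (2 + 7)²)) = 1/(-5*(149 + (2 + 7)²)) = 1/(-5*(149 + 9²)) = 1/(-5*(149 + 81)) = 1/(-5*230) = 1/(-1150) = -1/1150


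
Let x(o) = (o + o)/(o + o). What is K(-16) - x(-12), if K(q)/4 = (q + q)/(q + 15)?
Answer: 127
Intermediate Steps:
x(o) = 1 (x(o) = (2*o)/((2*o)) = (2*o)*(1/(2*o)) = 1)
K(q) = 8*q/(15 + q) (K(q) = 4*((q + q)/(q + 15)) = 4*((2*q)/(15 + q)) = 4*(2*q/(15 + q)) = 8*q/(15 + q))
K(-16) - x(-12) = 8*(-16)/(15 - 16) - 1*1 = 8*(-16)/(-1) - 1 = 8*(-16)*(-1) - 1 = 128 - 1 = 127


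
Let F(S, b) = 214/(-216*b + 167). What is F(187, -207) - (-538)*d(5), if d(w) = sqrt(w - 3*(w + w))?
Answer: 214/44879 + 2690*I ≈ 0.0047684 + 2690.0*I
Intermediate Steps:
d(w) = sqrt(5)*sqrt(-w) (d(w) = sqrt(w - 6*w) = sqrt(-5*w) = sqrt(5)*sqrt(-w))
F(S, b) = 214/(167 - 216*b)
F(187, -207) - (-538)*d(5) = -214/(-167 + 216*(-207)) - (-538)*sqrt(5)*sqrt(-1*5) = -214/(-167 - 44712) - (-538)*sqrt(5)*sqrt(-5) = -214/(-44879) - (-538)*sqrt(5)*(I*sqrt(5)) = -214*(-1/44879) - (-538)*5*I = 214/44879 - (-2690)*I = 214/44879 + 2690*I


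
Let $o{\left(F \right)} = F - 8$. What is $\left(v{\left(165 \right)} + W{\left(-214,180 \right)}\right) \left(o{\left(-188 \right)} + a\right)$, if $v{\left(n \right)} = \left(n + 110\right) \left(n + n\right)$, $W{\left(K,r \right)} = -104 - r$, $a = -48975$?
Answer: $-4448303686$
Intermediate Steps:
$v{\left(n \right)} = 2 n \left(110 + n\right)$ ($v{\left(n \right)} = \left(110 + n\right) 2 n = 2 n \left(110 + n\right)$)
$o{\left(F \right)} = -8 + F$ ($o{\left(F \right)} = F - 8 = -8 + F$)
$\left(v{\left(165 \right)} + W{\left(-214,180 \right)}\right) \left(o{\left(-188 \right)} + a\right) = \left(2 \cdot 165 \left(110 + 165\right) - 284\right) \left(\left(-8 - 188\right) - 48975\right) = \left(2 \cdot 165 \cdot 275 - 284\right) \left(-196 - 48975\right) = \left(90750 - 284\right) \left(-49171\right) = 90466 \left(-49171\right) = -4448303686$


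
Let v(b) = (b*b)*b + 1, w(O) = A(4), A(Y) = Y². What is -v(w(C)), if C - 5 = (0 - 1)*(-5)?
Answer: -4097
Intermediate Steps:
C = 10 (C = 5 + (0 - 1)*(-5) = 5 - 1*(-5) = 5 + 5 = 10)
w(O) = 16 (w(O) = 4² = 16)
v(b) = 1 + b³ (v(b) = b²*b + 1 = b³ + 1 = 1 + b³)
-v(w(C)) = -(1 + 16³) = -(1 + 4096) = -1*4097 = -4097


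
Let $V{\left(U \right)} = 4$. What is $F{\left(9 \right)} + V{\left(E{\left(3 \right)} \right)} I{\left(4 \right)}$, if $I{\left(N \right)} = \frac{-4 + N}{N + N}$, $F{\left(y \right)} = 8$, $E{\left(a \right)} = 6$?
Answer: $8$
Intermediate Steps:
$I{\left(N \right)} = \frac{-4 + N}{2 N}$
$F{\left(9 \right)} + V{\left(E{\left(3 \right)} \right)} I{\left(4 \right)} = 8 + 4 \frac{-4 + 4}{2 \cdot 4} = 8 + 4 \cdot \frac{1}{2} \cdot \frac{1}{4} \cdot 0 = 8 + 4 \cdot 0 = 8 + 0 = 8$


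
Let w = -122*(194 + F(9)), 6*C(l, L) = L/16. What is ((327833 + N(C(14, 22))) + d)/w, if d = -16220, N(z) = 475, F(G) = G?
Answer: -22292/1769 ≈ -12.601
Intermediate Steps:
C(l, L) = L/96 (C(l, L) = (L/16)/6 = L/96)
w = -24766 (w = -122*(194 + 9) = -122*203 = -24766)
((327833 + N(C(14, 22))) + d)/w = ((327833 + 475) - 16220)/(-24766) = (328308 - 16220)*(-1/24766) = 312088*(-1/24766) = -22292/1769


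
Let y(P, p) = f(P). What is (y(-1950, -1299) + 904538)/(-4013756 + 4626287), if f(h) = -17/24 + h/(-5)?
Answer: 21718255/14700744 ≈ 1.4774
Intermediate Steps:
f(h) = -17/24 - h/5 (f(h) = -17*1/24 + h*(-⅕) = -17/24 - h/5)
y(P, p) = -17/24 - P/5
(y(-1950, -1299) + 904538)/(-4013756 + 4626287) = ((-17/24 - ⅕*(-1950)) + 904538)/(-4013756 + 4626287) = ((-17/24 + 390) + 904538)/612531 = (9343/24 + 904538)*(1/612531) = (21718255/24)*(1/612531) = 21718255/14700744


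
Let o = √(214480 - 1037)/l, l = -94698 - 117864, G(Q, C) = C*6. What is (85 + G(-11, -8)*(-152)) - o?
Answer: 7381 + √213443/212562 ≈ 7381.0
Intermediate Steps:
G(Q, C) = 6*C
l = -212562
o = -√213443/212562 (o = √(214480 - 1037)/(-212562) = √213443*(-1/212562) = -√213443/212562 ≈ -0.0021735)
(85 + G(-11, -8)*(-152)) - o = (85 + (6*(-8))*(-152)) - (-1)*√213443/212562 = (85 - 48*(-152)) + √213443/212562 = (85 + 7296) + √213443/212562 = 7381 + √213443/212562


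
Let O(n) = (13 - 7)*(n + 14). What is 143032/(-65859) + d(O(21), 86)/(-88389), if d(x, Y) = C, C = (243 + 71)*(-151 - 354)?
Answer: -733064606/1940403717 ≈ -0.37779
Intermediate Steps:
C = -158570 (C = 314*(-505) = -158570)
O(n) = 84 + 6*n (O(n) = 6*(14 + n) = 84 + 6*n)
d(x, Y) = -158570
143032/(-65859) + d(O(21), 86)/(-88389) = 143032/(-65859) - 158570/(-88389) = 143032*(-1/65859) - 158570*(-1/88389) = -143032/65859 + 158570/88389 = -733064606/1940403717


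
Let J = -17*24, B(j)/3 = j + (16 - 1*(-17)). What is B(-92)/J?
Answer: 59/136 ≈ 0.43382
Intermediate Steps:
B(j) = 99 + 3*j (B(j) = 3*(j + (16 - 1*(-17))) = 3*(j + (16 + 17)) = 3*(j + 33) = 3*(33 + j) = 99 + 3*j)
J = -408
B(-92)/J = (99 + 3*(-92))/(-408) = (99 - 276)*(-1/408) = -177*(-1/408) = 59/136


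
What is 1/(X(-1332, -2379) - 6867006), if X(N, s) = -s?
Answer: -1/6864627 ≈ -1.4567e-7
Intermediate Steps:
1/(X(-1332, -2379) - 6867006) = 1/(-1*(-2379) - 6867006) = 1/(2379 - 6867006) = 1/(-6864627) = -1/6864627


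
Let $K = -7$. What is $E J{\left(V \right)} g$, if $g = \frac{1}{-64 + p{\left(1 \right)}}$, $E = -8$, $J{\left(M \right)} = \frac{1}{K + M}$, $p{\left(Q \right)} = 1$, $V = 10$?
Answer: $\frac{8}{189} \approx 0.042328$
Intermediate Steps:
$J{\left(M \right)} = \frac{1}{-7 + M}$
$g = - \frac{1}{63}$ ($g = \frac{1}{-64 + 1} = \frac{1}{-63} = - \frac{1}{63} \approx -0.015873$)
$E J{\left(V \right)} g = - \frac{8}{-7 + 10} \left(- \frac{1}{63}\right) = - \frac{8}{3} \left(- \frac{1}{63}\right) = \left(-8\right) \frac{1}{3} \left(- \frac{1}{63}\right) = \left(- \frac{8}{3}\right) \left(- \frac{1}{63}\right) = \frac{8}{189}$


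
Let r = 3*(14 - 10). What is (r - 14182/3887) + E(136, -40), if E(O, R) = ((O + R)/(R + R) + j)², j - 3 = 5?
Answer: 5304922/97175 ≈ 54.591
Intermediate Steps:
j = 8 (j = 3 + 5 = 8)
E(O, R) = (8 + (O + R)/(2*R))² (E(O, R) = ((O + R)/(R + R) + 8)² = ((O + R)/((2*R)) + 8)² = ((O + R)*(1/(2*R)) + 8)² = ((O + R)/(2*R) + 8)² = (8 + (O + R)/(2*R))²)
r = 12 (r = 3*4 = 12)
(r - 14182/3887) + E(136, -40) = (12 - 14182/3887) + (¼)*(136 + 17*(-40))²/(-40)² = (12 - 14182*1/3887) + (¼)*(1/1600)*(136 - 680)² = (12 - 14182/3887) + (¼)*(1/1600)*(-544)² = 32462/3887 + (¼)*(1/1600)*295936 = 32462/3887 + 1156/25 = 5304922/97175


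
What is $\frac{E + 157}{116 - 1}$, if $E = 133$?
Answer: $\frac{58}{23} \approx 2.5217$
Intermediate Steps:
$\frac{E + 157}{116 - 1} = \frac{133 + 157}{116 - 1} = \frac{290}{116 - 1} = \frac{290}{115} = 290 \cdot \frac{1}{115} = \frac{58}{23}$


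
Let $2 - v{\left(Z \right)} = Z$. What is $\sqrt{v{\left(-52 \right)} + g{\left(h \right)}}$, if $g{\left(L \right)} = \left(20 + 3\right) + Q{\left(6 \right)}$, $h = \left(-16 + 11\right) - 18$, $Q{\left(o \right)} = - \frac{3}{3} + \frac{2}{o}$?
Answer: $\frac{\sqrt{687}}{3} \approx 8.7369$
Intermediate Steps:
$Q{\left(o \right)} = -1 + \frac{2}{o}$ ($Q{\left(o \right)} = \left(-3\right) \frac{1}{3} + \frac{2}{o} = -1 + \frac{2}{o}$)
$h = -23$ ($h = -5 - 18 = -23$)
$v{\left(Z \right)} = 2 - Z$
$g{\left(L \right)} = \frac{67}{3}$ ($g{\left(L \right)} = \left(20 + 3\right) + \frac{2 - 6}{6} = 23 + \frac{2 - 6}{6} = 23 + \frac{1}{6} \left(-4\right) = 23 - \frac{2}{3} = \frac{67}{3}$)
$\sqrt{v{\left(-52 \right)} + g{\left(h \right)}} = \sqrt{\left(2 - -52\right) + \frac{67}{3}} = \sqrt{\left(2 + 52\right) + \frac{67}{3}} = \sqrt{54 + \frac{67}{3}} = \sqrt{\frac{229}{3}} = \frac{\sqrt{687}}{3}$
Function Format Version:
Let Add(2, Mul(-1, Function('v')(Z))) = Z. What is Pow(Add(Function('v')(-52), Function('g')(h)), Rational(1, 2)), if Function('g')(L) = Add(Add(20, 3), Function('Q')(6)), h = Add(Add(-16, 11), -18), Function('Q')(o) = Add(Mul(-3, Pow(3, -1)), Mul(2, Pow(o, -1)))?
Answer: Mul(Rational(1, 3), Pow(687, Rational(1, 2))) ≈ 8.7369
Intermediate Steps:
Function('Q')(o) = Add(-1, Mul(2, Pow(o, -1))) (Function('Q')(o) = Add(Mul(-3, Rational(1, 3)), Mul(2, Pow(o, -1))) = Add(-1, Mul(2, Pow(o, -1))))
h = -23 (h = Add(-5, -18) = -23)
Function('v')(Z) = Add(2, Mul(-1, Z))
Function('g')(L) = Rational(67, 3) (Function('g')(L) = Add(Add(20, 3), Mul(Pow(6, -1), Add(2, Mul(-1, 6)))) = Add(23, Mul(Rational(1, 6), Add(2, -6))) = Add(23, Mul(Rational(1, 6), -4)) = Add(23, Rational(-2, 3)) = Rational(67, 3))
Pow(Add(Function('v')(-52), Function('g')(h)), Rational(1, 2)) = Pow(Add(Add(2, Mul(-1, -52)), Rational(67, 3)), Rational(1, 2)) = Pow(Add(Add(2, 52), Rational(67, 3)), Rational(1, 2)) = Pow(Add(54, Rational(67, 3)), Rational(1, 2)) = Pow(Rational(229, 3), Rational(1, 2)) = Mul(Rational(1, 3), Pow(687, Rational(1, 2)))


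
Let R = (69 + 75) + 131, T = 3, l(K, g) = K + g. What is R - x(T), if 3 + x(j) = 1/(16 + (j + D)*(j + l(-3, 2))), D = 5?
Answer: 8895/32 ≈ 277.97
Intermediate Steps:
R = 275 (R = 144 + 131 = 275)
x(j) = -3 + 1/(16 + (-1 + j)*(5 + j)) (x(j) = -3 + 1/(16 + (j + 5)*(j + (-3 + 2))) = -3 + 1/(16 + (5 + j)*(j - 1)) = -3 + 1/(16 + (5 + j)*(-1 + j)) = -3 + 1/(16 + (-1 + j)*(5 + j)))
R - x(T) = 275 - (-32 - 12*3 - 3*3²)/(11 + 3² + 4*3) = 275 - (-32 - 36 - 3*9)/(11 + 9 + 12) = 275 - (-32 - 36 - 27)/32 = 275 - (-95)/32 = 275 - 1*(-95/32) = 275 + 95/32 = 8895/32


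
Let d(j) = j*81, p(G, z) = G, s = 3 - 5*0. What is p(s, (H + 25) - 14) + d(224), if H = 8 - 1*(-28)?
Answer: 18147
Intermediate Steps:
H = 36 (H = 8 + 28 = 36)
s = 3 (s = 3 + 0 = 3)
d(j) = 81*j
p(s, (H + 25) - 14) + d(224) = 3 + 81*224 = 3 + 18144 = 18147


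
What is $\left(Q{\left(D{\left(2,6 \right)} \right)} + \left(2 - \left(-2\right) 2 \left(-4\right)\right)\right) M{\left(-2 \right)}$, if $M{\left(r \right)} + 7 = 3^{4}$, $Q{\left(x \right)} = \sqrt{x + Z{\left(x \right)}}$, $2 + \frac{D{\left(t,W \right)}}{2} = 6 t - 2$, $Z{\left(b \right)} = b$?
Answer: $-1036 + 296 \sqrt{2} \approx -617.39$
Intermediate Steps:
$D{\left(t,W \right)} = -8 + 12 t$ ($D{\left(t,W \right)} = -4 + 2 \left(6 t - 2\right) = -4 + 2 \left(-2 + 6 t\right) = -4 + \left(-4 + 12 t\right) = -8 + 12 t$)
$Q{\left(x \right)} = \sqrt{2} \sqrt{x}$ ($Q{\left(x \right)} = \sqrt{x + x} = \sqrt{2 x} = \sqrt{2} \sqrt{x}$)
$M{\left(r \right)} = 74$ ($M{\left(r \right)} = -7 + 3^{4} = -7 + 81 = 74$)
$\left(Q{\left(D{\left(2,6 \right)} \right)} + \left(2 - \left(-2\right) 2 \left(-4\right)\right)\right) M{\left(-2 \right)} = \left(\sqrt{2} \sqrt{-8 + 12 \cdot 2} + \left(2 - \left(-2\right) 2 \left(-4\right)\right)\right) 74 = \left(\sqrt{2} \sqrt{-8 + 24} + \left(2 - \left(-4\right) \left(-4\right)\right)\right) 74 = \left(\sqrt{2} \sqrt{16} + \left(2 - 16\right)\right) 74 = \left(\sqrt{2} \cdot 4 + \left(2 - 16\right)\right) 74 = \left(4 \sqrt{2} - 14\right) 74 = \left(-14 + 4 \sqrt{2}\right) 74 = -1036 + 296 \sqrt{2}$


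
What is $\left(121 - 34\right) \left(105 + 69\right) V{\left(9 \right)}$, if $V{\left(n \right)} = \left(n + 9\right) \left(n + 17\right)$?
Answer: $7084584$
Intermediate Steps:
$V{\left(n \right)} = \left(9 + n\right) \left(17 + n\right)$
$\left(121 - 34\right) \left(105 + 69\right) V{\left(9 \right)} = \left(121 - 34\right) \left(105 + 69\right) \left(153 + 9^{2} + 26 \cdot 9\right) = 87 \cdot 174 \left(153 + 81 + 234\right) = 15138 \cdot 468 = 7084584$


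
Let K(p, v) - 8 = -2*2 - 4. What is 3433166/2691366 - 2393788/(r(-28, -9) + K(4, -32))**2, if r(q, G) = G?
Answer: -1073713591327/36333441 ≈ -29552.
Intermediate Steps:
K(p, v) = 0 (K(p, v) = 8 + (-2*2 - 4) = 8 + (-4 - 4) = 8 - 8 = 0)
3433166/2691366 - 2393788/(r(-28, -9) + K(4, -32))**2 = 3433166/2691366 - 2393788/(-9 + 0)**2 = 3433166*(1/2691366) - 2393788/((-9)**2) = 1716583/1345683 - 2393788/81 = -1073713591327/36333441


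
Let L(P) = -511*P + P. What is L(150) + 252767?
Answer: 176267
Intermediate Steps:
L(P) = -510*P
L(150) + 252767 = -510*150 + 252767 = -76500 + 252767 = 176267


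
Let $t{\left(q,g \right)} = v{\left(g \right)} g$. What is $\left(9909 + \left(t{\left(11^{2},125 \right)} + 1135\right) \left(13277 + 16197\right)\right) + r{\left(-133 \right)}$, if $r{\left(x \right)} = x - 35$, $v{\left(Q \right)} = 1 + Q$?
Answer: $497678231$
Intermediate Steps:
$r{\left(x \right)} = -35 + x$ ($r{\left(x \right)} = x - 35 = -35 + x$)
$t{\left(q,g \right)} = g \left(1 + g\right)$ ($t{\left(q,g \right)} = \left(1 + g\right) g = g \left(1 + g\right)$)
$\left(9909 + \left(t{\left(11^{2},125 \right)} + 1135\right) \left(13277 + 16197\right)\right) + r{\left(-133 \right)} = \left(9909 + \left(125 \left(1 + 125\right) + 1135\right) \left(13277 + 16197\right)\right) - 168 = \left(9909 + \left(125 \cdot 126 + 1135\right) 29474\right) - 168 = \left(9909 + \left(15750 + 1135\right) 29474\right) - 168 = \left(9909 + 16885 \cdot 29474\right) - 168 = \left(9909 + 497668490\right) - 168 = 497678399 - 168 = 497678231$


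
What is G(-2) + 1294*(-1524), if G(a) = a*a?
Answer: -1972052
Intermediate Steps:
G(a) = a**2
G(-2) + 1294*(-1524) = (-2)**2 + 1294*(-1524) = 4 - 1972056 = -1972052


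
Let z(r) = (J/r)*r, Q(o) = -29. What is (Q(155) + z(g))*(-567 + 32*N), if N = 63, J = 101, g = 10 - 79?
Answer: 104328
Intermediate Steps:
g = -69
z(r) = 101 (z(r) = (101/r)*r = 101)
(Q(155) + z(g))*(-567 + 32*N) = (-29 + 101)*(-567 + 32*63) = 72*(-567 + 2016) = 72*1449 = 104328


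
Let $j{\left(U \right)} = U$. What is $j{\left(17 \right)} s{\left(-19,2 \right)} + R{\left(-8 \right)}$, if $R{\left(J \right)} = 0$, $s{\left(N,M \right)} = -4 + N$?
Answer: $-391$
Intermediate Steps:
$j{\left(17 \right)} s{\left(-19,2 \right)} + R{\left(-8 \right)} = 17 \left(-4 - 19\right) + 0 = 17 \left(-23\right) + 0 = -391 + 0 = -391$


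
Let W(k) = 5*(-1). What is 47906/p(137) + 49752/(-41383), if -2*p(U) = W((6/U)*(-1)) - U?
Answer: 1978961606/2938193 ≈ 673.53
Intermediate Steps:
W(k) = -5
p(U) = 5/2 + U/2 (p(U) = -(-5 - U)/2 = 5/2 + U/2)
47906/p(137) + 49752/(-41383) = 47906/(5/2 + (½)*137) + 49752/(-41383) = 47906/(5/2 + 137/2) + 49752*(-1/41383) = 47906/71 - 49752/41383 = 1978961606/2938193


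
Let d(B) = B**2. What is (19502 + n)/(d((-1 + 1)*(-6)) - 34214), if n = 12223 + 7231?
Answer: -19478/17107 ≈ -1.1386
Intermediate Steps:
n = 19454
(19502 + n)/(d((-1 + 1)*(-6)) - 34214) = (19502 + 19454)/(((-1 + 1)*(-6))**2 - 34214) = 38956/((0*(-6))**2 - 34214) = 38956/(0**2 - 34214) = 38956/(0 - 34214) = 38956/(-34214) = 38956*(-1/34214) = -19478/17107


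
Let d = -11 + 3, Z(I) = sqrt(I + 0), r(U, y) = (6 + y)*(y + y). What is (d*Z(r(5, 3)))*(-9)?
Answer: 216*sqrt(6) ≈ 529.09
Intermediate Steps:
r(U, y) = 2*y*(6 + y) (r(U, y) = (6 + y)*(2*y) = 2*y*(6 + y))
Z(I) = sqrt(I)
d = -8
(d*Z(r(5, 3)))*(-9) = -8*sqrt(6)*sqrt(6 + 3)*(-9) = -8*3*sqrt(6)*(-9) = -24*sqrt(6)*(-9) = 216*sqrt(6)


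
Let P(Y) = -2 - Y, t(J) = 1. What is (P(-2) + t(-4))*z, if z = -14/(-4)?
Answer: 7/2 ≈ 3.5000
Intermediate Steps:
z = 7/2 (z = -14*(-1/4) = 7/2 ≈ 3.5000)
(P(-2) + t(-4))*z = ((-2 - 1*(-2)) + 1)*(7/2) = ((-2 + 2) + 1)*(7/2) = (0 + 1)*(7/2) = 1*(7/2) = 7/2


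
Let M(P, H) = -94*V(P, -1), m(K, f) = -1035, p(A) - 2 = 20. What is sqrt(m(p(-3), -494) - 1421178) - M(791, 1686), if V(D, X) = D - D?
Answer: I*sqrt(1422213) ≈ 1192.6*I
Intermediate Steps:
V(D, X) = 0
p(A) = 22 (p(A) = 2 + 20 = 22)
M(P, H) = 0 (M(P, H) = -94*0 = 0)
sqrt(m(p(-3), -494) - 1421178) - M(791, 1686) = sqrt(-1035 - 1421178) - 1*0 = sqrt(-1422213) + 0 = I*sqrt(1422213) + 0 = I*sqrt(1422213)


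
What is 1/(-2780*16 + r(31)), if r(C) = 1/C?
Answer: -31/1378879 ≈ -2.2482e-5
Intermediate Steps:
1/(-2780*16 + r(31)) = 1/(-2780*16 + 1/31) = 1/(-44480 + 1/31) = 1/(-1378879/31) = -31/1378879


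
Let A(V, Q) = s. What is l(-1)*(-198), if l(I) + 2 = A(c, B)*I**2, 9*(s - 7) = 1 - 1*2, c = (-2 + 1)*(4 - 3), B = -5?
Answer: -968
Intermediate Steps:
c = -1 (c = -1*1 = -1)
s = 62/9 (s = 7 + (1 - 1*2)/9 = 7 + (1 - 2)/9 = 7 + (1/9)*(-1) = 7 - 1/9 = 62/9 ≈ 6.8889)
A(V, Q) = 62/9
l(I) = -2 + 62*I**2/9
l(-1)*(-198) = (-2 + (62/9)*(-1)**2)*(-198) = (-2 + (62/9)*1)*(-198) = (-2 + 62/9)*(-198) = (44/9)*(-198) = -968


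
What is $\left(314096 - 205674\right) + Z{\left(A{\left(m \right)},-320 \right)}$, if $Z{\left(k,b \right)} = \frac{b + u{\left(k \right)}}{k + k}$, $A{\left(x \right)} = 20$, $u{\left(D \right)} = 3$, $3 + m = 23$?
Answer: $\frac{4336563}{40} \approx 1.0841 \cdot 10^{5}$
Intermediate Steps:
$m = 20$ ($m = -3 + 23 = 20$)
$Z{\left(k,b \right)} = \frac{3 + b}{2 k}$ ($Z{\left(k,b \right)} = \frac{b + 3}{k + k} = \frac{3 + b}{2 k}$)
$\left(314096 - 205674\right) + Z{\left(A{\left(m \right)},-320 \right)} = \left(314096 - 205674\right) + \frac{3 - 320}{2 \cdot 20} = 108422 + \frac{1}{2} \cdot \frac{1}{20} \left(-317\right) = 108422 - \frac{317}{40} = \frac{4336563}{40}$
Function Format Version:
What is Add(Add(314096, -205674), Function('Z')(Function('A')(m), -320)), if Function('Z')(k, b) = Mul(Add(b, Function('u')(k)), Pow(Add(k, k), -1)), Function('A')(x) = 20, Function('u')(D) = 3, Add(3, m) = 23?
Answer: Rational(4336563, 40) ≈ 1.0841e+5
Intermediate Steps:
m = 20 (m = Add(-3, 23) = 20)
Function('Z')(k, b) = Mul(Rational(1, 2), Pow(k, -1), Add(3, b)) (Function('Z')(k, b) = Mul(Add(b, 3), Pow(Add(k, k), -1)) = Mul(Add(3, b), Pow(Mul(2, k), -1)) = Mul(Add(3, b), Mul(Rational(1, 2), Pow(k, -1))) = Mul(Rational(1, 2), Pow(k, -1), Add(3, b)))
Add(Add(314096, -205674), Function('Z')(Function('A')(m), -320)) = Add(Add(314096, -205674), Mul(Rational(1, 2), Pow(20, -1), Add(3, -320))) = Add(108422, Mul(Rational(1, 2), Rational(1, 20), -317)) = Add(108422, Rational(-317, 40)) = Rational(4336563, 40)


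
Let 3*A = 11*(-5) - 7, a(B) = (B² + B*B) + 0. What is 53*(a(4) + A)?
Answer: 1802/3 ≈ 600.67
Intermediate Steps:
a(B) = 2*B² (a(B) = (B² + B²) + 0 = 2*B² + 0 = 2*B²)
A = -62/3 (A = (11*(-5) - 7)/3 = (-55 - 7)/3 = (⅓)*(-62) = -62/3 ≈ -20.667)
53*(a(4) + A) = 53*(2*4² - 62/3) = 53*(2*16 - 62/3) = 53*(32 - 62/3) = 53*(34/3) = 1802/3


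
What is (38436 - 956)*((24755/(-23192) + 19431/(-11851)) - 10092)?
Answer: -12998598030598885/34356049 ≈ -3.7835e+8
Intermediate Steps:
(38436 - 956)*((24755/(-23192) + 19431/(-11851)) - 10092) = 37480*((24755*(-1/23192) + 19431*(-1/11851)) - 10092) = 37480*((-24755/23192 - 19431/11851) - 10092) = 37480*(-744015257/274848392 - 10092) = 37480*(-2774513987321/274848392) = -12998598030598885/34356049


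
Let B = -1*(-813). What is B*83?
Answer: 67479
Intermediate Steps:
B = 813
B*83 = 813*83 = 67479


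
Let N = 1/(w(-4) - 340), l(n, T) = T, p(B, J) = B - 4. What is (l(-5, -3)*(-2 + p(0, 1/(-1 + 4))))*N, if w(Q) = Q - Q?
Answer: -9/170 ≈ -0.052941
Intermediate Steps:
w(Q) = 0
p(B, J) = -4 + B
N = -1/340 (N = 1/(0 - 340) = 1/(-340) = -1/340 ≈ -0.0029412)
(l(-5, -3)*(-2 + p(0, 1/(-1 + 4))))*N = -3*(-2 + (-4 + 0))*(-1/340) = -3*(-2 - 4)*(-1/340) = -3*(-6)*(-1/340) = 18*(-1/340) = -9/170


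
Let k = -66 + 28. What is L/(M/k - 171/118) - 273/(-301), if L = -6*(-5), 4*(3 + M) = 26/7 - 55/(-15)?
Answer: -232522593/11489299 ≈ -20.238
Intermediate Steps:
k = -38
M = -97/84 (M = -3 + (26/7 - 55/(-15))/4 = -3 + (26*(1/7) - 55*(-1/15))/4 = -3 + (26/7 + 11/3)/4 = -3 + (1/4)*(155/21) = -3 + 155/84 = -97/84 ≈ -1.1548)
L = 30
L/(M/k - 171/118) - 273/(-301) = 30/(-97/84/(-38) - 171/118) - 273/(-301) = 30/(-97/84*(-1/38) - 171*1/118) - 273*(-1/301) = 30/(97/3192 - 171/118) + 39/43 = 30/(-267193/188328) + 39/43 = 30*(-188328/267193) + 39/43 = -5649840/267193 + 39/43 = -232522593/11489299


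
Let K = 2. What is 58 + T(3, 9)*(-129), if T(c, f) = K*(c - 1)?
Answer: -458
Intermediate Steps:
T(c, f) = -2 + 2*c (T(c, f) = 2*(c - 1) = 2*(-1 + c) = -2 + 2*c)
58 + T(3, 9)*(-129) = 58 + (-2 + 2*3)*(-129) = 58 + (-2 + 6)*(-129) = 58 + 4*(-129) = 58 - 516 = -458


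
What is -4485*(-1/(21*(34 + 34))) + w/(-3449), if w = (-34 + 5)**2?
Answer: 4755939/1641724 ≈ 2.8969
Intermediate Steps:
w = 841 (w = (-29)**2 = 841)
-4485*(-1/(21*(34 + 34))) + w/(-3449) = -4485*(-1/(21*(34 + 34))) + 841/(-3449) = -4485/((-21*68)) + 841*(-1/3449) = -4485/(-1428) - 841/3449 = -4485*(-1/1428) - 841/3449 = 1495/476 - 841/3449 = 4755939/1641724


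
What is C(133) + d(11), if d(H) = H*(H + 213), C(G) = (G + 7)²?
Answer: 22064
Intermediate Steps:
C(G) = (7 + G)²
d(H) = H*(213 + H)
C(133) + d(11) = (7 + 133)² + 11*(213 + 11) = 140² + 11*224 = 19600 + 2464 = 22064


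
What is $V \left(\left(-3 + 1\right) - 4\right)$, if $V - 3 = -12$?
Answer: $54$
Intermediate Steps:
$V = -9$ ($V = 3 - 12 = -9$)
$V \left(\left(-3 + 1\right) - 4\right) = - 9 \left(\left(-3 + 1\right) - 4\right) = - 9 \left(-2 - 4\right) = \left(-9\right) \left(-6\right) = 54$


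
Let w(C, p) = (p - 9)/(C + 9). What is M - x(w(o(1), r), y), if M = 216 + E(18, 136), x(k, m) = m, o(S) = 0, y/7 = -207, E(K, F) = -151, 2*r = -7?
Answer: 1514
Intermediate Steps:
r = -7/2 (r = (½)*(-7) = -7/2 ≈ -3.5000)
y = -1449 (y = 7*(-207) = -1449)
w(C, p) = (-9 + p)/(9 + C)
M = 65 (M = 216 - 151 = 65)
M - x(w(o(1), r), y) = 65 - 1*(-1449) = 65 + 1449 = 1514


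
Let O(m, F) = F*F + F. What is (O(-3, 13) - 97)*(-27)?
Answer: -2295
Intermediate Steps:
O(m, F) = F + F² (O(m, F) = F² + F = F + F²)
(O(-3, 13) - 97)*(-27) = (13*(1 + 13) - 97)*(-27) = (13*14 - 97)*(-27) = (182 - 97)*(-27) = 85*(-27) = -2295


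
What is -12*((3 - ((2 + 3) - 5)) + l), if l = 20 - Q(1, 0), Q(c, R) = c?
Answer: -264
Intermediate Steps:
l = 19 (l = 20 - 1*1 = 20 - 1 = 19)
-12*((3 - ((2 + 3) - 5)) + l) = -12*((3 - ((2 + 3) - 5)) + 19) = -12*((3 - (5 - 5)) + 19) = -12*((3 - 1*0) + 19) = -12*((3 + 0) + 19) = -12*(3 + 19) = -12*22 = -264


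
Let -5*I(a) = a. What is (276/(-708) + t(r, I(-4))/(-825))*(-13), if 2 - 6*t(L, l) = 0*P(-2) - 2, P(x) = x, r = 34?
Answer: 741559/146025 ≈ 5.0783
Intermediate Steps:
I(a) = -a/5
t(L, l) = ⅔ (t(L, l) = ⅓ - (0*(-2) - 2)/6 = ⅓ - (0 - 2)/6 = ⅓ - ⅙*(-2) = ⅓ + ⅓ = ⅔)
(276/(-708) + t(r, I(-4))/(-825))*(-13) = (276/(-708) + (⅔)/(-825))*(-13) = (276*(-1/708) + (⅔)*(-1/825))*(-13) = (-23/59 - 2/2475)*(-13) = -57043/146025*(-13) = 741559/146025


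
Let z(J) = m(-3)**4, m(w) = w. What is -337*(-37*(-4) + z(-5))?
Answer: -77173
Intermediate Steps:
z(J) = 81 (z(J) = (-3)**4 = 81)
-337*(-37*(-4) + z(-5)) = -337*(-37*(-4) + 81) = -337*(148 + 81) = -337*229 = -77173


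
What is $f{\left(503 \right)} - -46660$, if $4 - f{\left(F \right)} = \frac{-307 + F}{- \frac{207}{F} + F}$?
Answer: $\frac{5898326970}{126401} \approx 46664.0$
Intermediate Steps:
$f{\left(F \right)} = 4 - \frac{-307 + F}{F - \frac{207}{F}}$ ($f{\left(F \right)} = 4 - \frac{-307 + F}{- \frac{207}{F} + F} = 4 - \frac{-307 + F}{F - \frac{207}{F}}$)
$f{\left(503 \right)} - -46660 = \frac{-828 + 3 \cdot 503^{2} + 307 \cdot 503}{-207 + 503^{2}} - -46660 = \frac{-828 + 3 \cdot 253009 + 154421}{-207 + 253009} + 46660 = \frac{-828 + 759027 + 154421}{252802} + 46660 = \frac{1}{252802} \cdot 912620 + 46660 = \frac{456310}{126401} + 46660 = \frac{5898326970}{126401}$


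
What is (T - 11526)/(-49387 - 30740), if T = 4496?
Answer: 7030/80127 ≈ 0.087736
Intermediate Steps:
(T - 11526)/(-49387 - 30740) = (4496 - 11526)/(-49387 - 30740) = -7030/(-80127) = -7030*(-1/80127) = 7030/80127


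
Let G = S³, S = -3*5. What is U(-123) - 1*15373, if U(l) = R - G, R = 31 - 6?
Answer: -11973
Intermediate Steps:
S = -15
G = -3375 (G = (-15)³ = -3375)
R = 25
U(l) = 3400 (U(l) = 25 - 1*(-3375) = 25 + 3375 = 3400)
U(-123) - 1*15373 = 3400 - 1*15373 = 3400 - 15373 = -11973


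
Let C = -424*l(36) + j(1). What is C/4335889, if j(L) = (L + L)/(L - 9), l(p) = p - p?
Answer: -1/17343556 ≈ -5.7658e-8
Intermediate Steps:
l(p) = 0
j(L) = 2*L/(-9 + L) (j(L) = (2*L)/(-9 + L) = 2*L/(-9 + L))
C = -¼ (C = -424*0 + 2*1/(-9 + 1) = 0 + 2*1/(-8) = 0 + 2*1*(-⅛) = 0 - ¼ = -¼ ≈ -0.25000)
C/4335889 = -¼/4335889 = -¼*1/4335889 = -1/17343556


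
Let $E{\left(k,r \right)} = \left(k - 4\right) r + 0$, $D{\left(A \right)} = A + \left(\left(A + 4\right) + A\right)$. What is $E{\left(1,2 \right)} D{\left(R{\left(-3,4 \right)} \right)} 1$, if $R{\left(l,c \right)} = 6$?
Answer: $-132$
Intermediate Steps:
$D{\left(A \right)} = 4 + 3 A$ ($D{\left(A \right)} = A + \left(\left(4 + A\right) + A\right) = A + \left(4 + 2 A\right) = 4 + 3 A$)
$E{\left(k,r \right)} = r \left(-4 + k\right)$ ($E{\left(k,r \right)} = \left(-4 + k\right) r + 0 = r \left(-4 + k\right) + 0 = r \left(-4 + k\right)$)
$E{\left(1,2 \right)} D{\left(R{\left(-3,4 \right)} \right)} 1 = 2 \left(-4 + 1\right) \left(4 + 3 \cdot 6\right) 1 = 2 \left(-3\right) \left(4 + 18\right) 1 = \left(-6\right) 22 \cdot 1 = \left(-132\right) 1 = -132$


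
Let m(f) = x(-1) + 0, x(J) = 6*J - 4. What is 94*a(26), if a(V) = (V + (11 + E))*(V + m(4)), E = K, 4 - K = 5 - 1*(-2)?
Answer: 51136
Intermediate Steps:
K = -3 (K = 4 - (5 - 1*(-2)) = 4 - (5 + 2) = 4 - 1*7 = 4 - 7 = -3)
E = -3
x(J) = -4 + 6*J
m(f) = -10 (m(f) = (-4 + 6*(-1)) + 0 = (-4 - 6) + 0 = -10 + 0 = -10)
a(V) = (-10 + V)*(8 + V) (a(V) = (V + (11 - 3))*(V - 10) = (V + 8)*(-10 + V) = (8 + V)*(-10 + V) = (-10 + V)*(8 + V))
94*a(26) = 94*(-80 + 26**2 - 2*26) = 94*(-80 + 676 - 52) = 94*544 = 51136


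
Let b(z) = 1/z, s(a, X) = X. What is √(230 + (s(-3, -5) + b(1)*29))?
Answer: √254 ≈ 15.937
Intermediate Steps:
b(z) = 1/z
√(230 + (s(-3, -5) + b(1)*29)) = √(230 + (-5 + 29/1)) = √(230 + (-5 + 1*29)) = √(230 + (-5 + 29)) = √(230 + 24) = √254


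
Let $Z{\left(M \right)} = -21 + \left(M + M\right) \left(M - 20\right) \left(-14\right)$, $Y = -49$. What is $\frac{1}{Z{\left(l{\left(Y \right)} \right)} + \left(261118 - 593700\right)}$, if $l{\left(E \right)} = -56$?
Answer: $- \frac{1}{451771} \approx -2.2135 \cdot 10^{-6}$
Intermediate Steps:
$Z{\left(M \right)} = -21 - 28 M \left(-20 + M\right)$ ($Z{\left(M \right)} = -21 + 2 M \left(-20 + M\right) \left(-14\right) = -21 - 28 M \left(-20 + M\right)$)
$\frac{1}{Z{\left(l{\left(Y \right)} \right)} + \left(261118 - 593700\right)} = \frac{1}{\left(-21 - 28 \left(-56\right)^{2} + 560 \left(-56\right)\right) + \left(261118 - 593700\right)} = \frac{1}{\left(-21 - 87808 - 31360\right) + \left(261118 - 593700\right)} = \frac{1}{\left(-21 - 87808 - 31360\right) - 332582} = \frac{1}{-119189 - 332582} = \frac{1}{-451771} = - \frac{1}{451771}$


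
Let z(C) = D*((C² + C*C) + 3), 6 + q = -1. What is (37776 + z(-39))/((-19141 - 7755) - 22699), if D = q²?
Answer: -186981/49595 ≈ -3.7702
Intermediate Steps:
q = -7 (q = -6 - 1 = -7)
D = 49 (D = (-7)² = 49)
z(C) = 147 + 98*C² (z(C) = 49*((C² + C*C) + 3) = 49*((C² + C²) + 3) = 49*(2*C² + 3) = 49*(3 + 2*C²) = 147 + 98*C²)
(37776 + z(-39))/((-19141 - 7755) - 22699) = (37776 + (147 + 98*(-39)²))/((-19141 - 7755) - 22699) = (37776 + (147 + 98*1521))/(-26896 - 22699) = (37776 + (147 + 149058))/(-49595) = (37776 + 149205)*(-1/49595) = 186981*(-1/49595) = -186981/49595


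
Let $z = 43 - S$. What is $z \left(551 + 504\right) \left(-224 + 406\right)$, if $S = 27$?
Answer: $3072160$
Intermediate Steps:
$z = 16$ ($z = 43 - 27 = 16$)
$z \left(551 + 504\right) \left(-224 + 406\right) = 16 \left(551 + 504\right) \left(-224 + 406\right) = 16 \cdot 1055 \cdot 182 = 16 \cdot 192010 = 3072160$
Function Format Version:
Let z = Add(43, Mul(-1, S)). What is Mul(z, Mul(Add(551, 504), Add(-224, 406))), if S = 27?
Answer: 3072160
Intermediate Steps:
z = 16 (z = Add(43, Mul(-1, 27)) = Add(43, -27) = 16)
Mul(z, Mul(Add(551, 504), Add(-224, 406))) = Mul(16, Mul(Add(551, 504), Add(-224, 406))) = Mul(16, Mul(1055, 182)) = Mul(16, 192010) = 3072160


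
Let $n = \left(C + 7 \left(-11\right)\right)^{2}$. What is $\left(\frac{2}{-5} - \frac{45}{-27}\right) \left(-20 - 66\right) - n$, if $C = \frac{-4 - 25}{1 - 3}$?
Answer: $- \frac{240911}{60} \approx -4015.2$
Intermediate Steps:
$C = \frac{29}{2}$ ($C = - \frac{29}{-2} = \left(-29\right) \left(- \frac{1}{2}\right) = \frac{29}{2} \approx 14.5$)
$n = \frac{15625}{4}$ ($n = \left(\frac{29}{2} + 7 \left(-11\right)\right)^{2} = \left(\frac{29}{2} - 77\right)^{2} = \left(- \frac{125}{2}\right)^{2} = \frac{15625}{4} \approx 3906.3$)
$\left(\frac{2}{-5} - \frac{45}{-27}\right) \left(-20 - 66\right) - n = \left(\frac{2}{-5} - \frac{45}{-27}\right) \left(-20 - 66\right) - \frac{15625}{4} = \left(2 \left(- \frac{1}{5}\right) - - \frac{5}{3}\right) \left(-86\right) - \frac{15625}{4} = \left(- \frac{2}{5} + \frac{5}{3}\right) \left(-86\right) - \frac{15625}{4} = \frac{19}{15} \left(-86\right) - \frac{15625}{4} = - \frac{1634}{15} - \frac{15625}{4} = - \frac{240911}{60}$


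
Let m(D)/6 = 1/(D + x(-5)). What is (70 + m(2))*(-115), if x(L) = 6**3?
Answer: -877795/109 ≈ -8053.2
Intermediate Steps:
x(L) = 216
m(D) = 6/(216 + D) (m(D) = 6/(D + 216) = 6/(216 + D))
(70 + m(2))*(-115) = (70 + 6/(216 + 2))*(-115) = (70 + 6/218)*(-115) = (70 + 6*(1/218))*(-115) = (70 + 3/109)*(-115) = (7633/109)*(-115) = -877795/109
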